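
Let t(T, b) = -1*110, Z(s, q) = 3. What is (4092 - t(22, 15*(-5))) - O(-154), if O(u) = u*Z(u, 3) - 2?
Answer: 4666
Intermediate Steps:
t(T, b) = -110
O(u) = -2 + 3*u (O(u) = u*3 - 2 = 3*u - 2 = -2 + 3*u)
(4092 - t(22, 15*(-5))) - O(-154) = (4092 - 1*(-110)) - (-2 + 3*(-154)) = (4092 + 110) - (-2 - 462) = 4202 - 1*(-464) = 4202 + 464 = 4666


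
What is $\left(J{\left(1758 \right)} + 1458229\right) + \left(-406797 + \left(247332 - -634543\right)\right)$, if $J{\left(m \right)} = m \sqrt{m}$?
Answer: $1933307 + 1758 \sqrt{1758} \approx 2.007 \cdot 10^{6}$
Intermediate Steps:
$J{\left(m \right)} = m^{\frac{3}{2}}$
$\left(J{\left(1758 \right)} + 1458229\right) + \left(-406797 + \left(247332 - -634543\right)\right) = \left(1758^{\frac{3}{2}} + 1458229\right) + \left(-406797 + \left(247332 - -634543\right)\right) = \left(1758 \sqrt{1758} + 1458229\right) + \left(-406797 + \left(247332 + 634543\right)\right) = \left(1458229 + 1758 \sqrt{1758}\right) + \left(-406797 + 881875\right) = \left(1458229 + 1758 \sqrt{1758}\right) + 475078 = 1933307 + 1758 \sqrt{1758}$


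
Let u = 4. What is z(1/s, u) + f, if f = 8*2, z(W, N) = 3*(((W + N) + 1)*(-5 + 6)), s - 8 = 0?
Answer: 251/8 ≈ 31.375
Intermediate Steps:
s = 8 (s = 8 + 0 = 8)
z(W, N) = 3 + 3*N + 3*W (z(W, N) = 3*(((N + W) + 1)*1) = 3*((1 + N + W)*1) = 3*(1 + N + W) = 3 + 3*N + 3*W)
f = 16
z(1/s, u) + f = (3 + 3*4 + 3/8) + 16 = (3 + 12 + 3*(⅛)) + 16 = (3 + 12 + 3/8) + 16 = 123/8 + 16 = 251/8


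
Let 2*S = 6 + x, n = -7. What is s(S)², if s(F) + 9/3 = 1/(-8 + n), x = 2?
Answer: 2116/225 ≈ 9.4044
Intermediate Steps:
S = 4 (S = (6 + 2)/2 = (½)*8 = 4)
s(F) = -46/15 (s(F) = -3 + 1/(-8 - 7) = -3 + 1/(-15) = -3 - 1/15 = -46/15)
s(S)² = (-46/15)² = 2116/225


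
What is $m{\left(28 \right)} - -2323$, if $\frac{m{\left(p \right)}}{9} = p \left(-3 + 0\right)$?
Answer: $1567$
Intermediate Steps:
$m{\left(p \right)} = - 27 p$ ($m{\left(p \right)} = 9 p \left(-3 + 0\right) = 9 p \left(-3\right) = 9 \left(- 3 p\right) = - 27 p$)
$m{\left(28 \right)} - -2323 = \left(-27\right) 28 - -2323 = -756 + 2323 = 1567$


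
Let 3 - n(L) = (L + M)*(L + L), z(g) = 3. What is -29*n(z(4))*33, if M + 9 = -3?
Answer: -54549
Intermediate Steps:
M = -12 (M = -9 - 3 = -12)
n(L) = 3 - 2*L*(-12 + L) (n(L) = 3 - (L - 12)*(L + L) = 3 - (-12 + L)*2*L = 3 - 2*L*(-12 + L))
-29*n(z(4))*33 = -29*(3 - 2*3**2 + 24*3)*33 = -29*(3 - 2*9 + 72)*33 = -29*(3 - 18 + 72)*33 = -29*57*33 = -1653*33 = -54549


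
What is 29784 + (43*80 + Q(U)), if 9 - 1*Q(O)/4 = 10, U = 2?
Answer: 33220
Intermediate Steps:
Q(O) = -4 (Q(O) = 36 - 4*10 = 36 - 40 = -4)
29784 + (43*80 + Q(U)) = 29784 + (43*80 - 4) = 29784 + (3440 - 4) = 29784 + 3436 = 33220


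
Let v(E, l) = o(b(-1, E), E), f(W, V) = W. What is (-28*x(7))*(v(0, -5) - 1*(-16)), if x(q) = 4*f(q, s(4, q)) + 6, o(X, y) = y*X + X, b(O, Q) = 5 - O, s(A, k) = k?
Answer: -20944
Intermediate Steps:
o(X, y) = X + X*y (o(X, y) = X*y + X = X + X*y)
v(E, l) = 6 + 6*E (v(E, l) = (5 - 1*(-1))*(1 + E) = (5 + 1)*(1 + E) = 6*(1 + E) = 6 + 6*E)
x(q) = 6 + 4*q (x(q) = 4*q + 6 = 6 + 4*q)
(-28*x(7))*(v(0, -5) - 1*(-16)) = (-28*(6 + 4*7))*((6 + 6*0) - 1*(-16)) = (-28*(6 + 28))*((6 + 0) + 16) = (-28*34)*(6 + 16) = -952*22 = -20944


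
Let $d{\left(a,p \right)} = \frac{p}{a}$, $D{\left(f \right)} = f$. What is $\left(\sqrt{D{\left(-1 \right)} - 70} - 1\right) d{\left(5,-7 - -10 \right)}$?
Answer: $- \frac{3}{5} + \frac{3 i \sqrt{71}}{5} \approx -0.6 + 5.0557 i$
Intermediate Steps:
$\left(\sqrt{D{\left(-1 \right)} - 70} - 1\right) d{\left(5,-7 - -10 \right)} = \left(\sqrt{-1 - 70} - 1\right) \frac{-7 - -10}{5} = \left(\sqrt{-71} - 1\right) \left(-7 + 10\right) \frac{1}{5} = \left(i \sqrt{71} - 1\right) 3 \cdot \frac{1}{5} = \left(-1 + i \sqrt{71}\right) \frac{3}{5} = - \frac{3}{5} + \frac{3 i \sqrt{71}}{5}$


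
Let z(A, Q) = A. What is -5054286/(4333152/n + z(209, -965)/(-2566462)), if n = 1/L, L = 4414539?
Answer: -12971632956132/49093514100362828527 ≈ -2.6422e-7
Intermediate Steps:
n = 1/4414539 ≈ 2.2652e-7
-5054286/(4333152/n + z(209, -965)/(-2566462)) = -5054286/(4333152/(1/4414539) + 209/(-2566462)) = -5054286/(4333152*4414539 + 209*(-1/2566462)) = -5054286/(19128868496928 - 209/2566462) = -5054286/49093514100362828527/2566462 = -5054286*2566462/49093514100362828527 = -12971632956132/49093514100362828527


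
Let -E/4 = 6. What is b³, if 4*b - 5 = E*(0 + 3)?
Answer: -300763/64 ≈ -4699.4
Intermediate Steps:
E = -24 (E = -4*6 = -24)
b = -67/4 (b = 5/4 + (-24*(0 + 3))/4 = 5/4 + (-24*3)/4 = 5/4 + (¼)*(-72) = 5/4 - 18 = -67/4 ≈ -16.750)
b³ = (-67/4)³ = -300763/64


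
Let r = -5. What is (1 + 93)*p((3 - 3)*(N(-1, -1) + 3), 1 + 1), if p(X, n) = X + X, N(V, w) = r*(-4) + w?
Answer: 0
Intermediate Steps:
N(V, w) = 20 + w (N(V, w) = -5*(-4) + w = 20 + w)
p(X, n) = 2*X
(1 + 93)*p((3 - 3)*(N(-1, -1) + 3), 1 + 1) = (1 + 93)*(2*((3 - 3)*((20 - 1) + 3))) = 94*(2*(0*(19 + 3))) = 94*(2*(0*22)) = 94*(2*0) = 94*0 = 0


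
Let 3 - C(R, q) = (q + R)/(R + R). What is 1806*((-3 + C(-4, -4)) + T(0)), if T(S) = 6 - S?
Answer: 9030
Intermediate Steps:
C(R, q) = 3 - (R + q)/(2*R) (C(R, q) = 3 - (q + R)/(R + R) = 3 - (R + q)/(2*R))
1806*((-3 + C(-4, -4)) + T(0)) = 1806*((-3 + (1/2)*(-1*(-4) + 5*(-4))/(-4)) + (6 - 1*0)) = 1806*((-3 + (1/2)*(-1/4)*(4 - 20)) + (6 + 0)) = 1806*((-3 + (1/2)*(-1/4)*(-16)) + 6) = 1806*((-3 + 2) + 6) = 1806*(-1 + 6) = 1806*5 = 9030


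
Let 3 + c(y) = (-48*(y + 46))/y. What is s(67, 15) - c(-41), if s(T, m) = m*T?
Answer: 41088/41 ≈ 1002.1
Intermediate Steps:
s(T, m) = T*m
c(y) = -3 + (-2208 - 48*y)/y (c(y) = -3 + (-48*(y + 46))/y = -3 + (-48*(46 + y))/y = -3 + (-2208 - 48*y)/y)
s(67, 15) - c(-41) = 67*15 - (-51 - 2208/(-41)) = 1005 - (-51 - 2208*(-1/41)) = 1005 - (-51 + 2208/41) = 1005 - 1*117/41 = 1005 - 117/41 = 41088/41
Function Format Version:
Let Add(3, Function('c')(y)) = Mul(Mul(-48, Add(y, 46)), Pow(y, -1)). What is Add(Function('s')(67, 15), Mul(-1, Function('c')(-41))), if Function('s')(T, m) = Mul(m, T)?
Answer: Rational(41088, 41) ≈ 1002.1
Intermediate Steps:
Function('s')(T, m) = Mul(T, m)
Function('c')(y) = Add(-3, Mul(Pow(y, -1), Add(-2208, Mul(-48, y)))) (Function('c')(y) = Add(-3, Mul(Mul(-48, Add(y, 46)), Pow(y, -1))) = Add(-3, Mul(Mul(-48, Add(46, y)), Pow(y, -1))) = Add(-3, Mul(Add(-2208, Mul(-48, y)), Pow(y, -1))) = Add(-3, Mul(Pow(y, -1), Add(-2208, Mul(-48, y)))))
Add(Function('s')(67, 15), Mul(-1, Function('c')(-41))) = Add(Mul(67, 15), Mul(-1, Add(-51, Mul(-2208, Pow(-41, -1))))) = Add(1005, Mul(-1, Add(-51, Mul(-2208, Rational(-1, 41))))) = Add(1005, Mul(-1, Add(-51, Rational(2208, 41)))) = Add(1005, Mul(-1, Rational(117, 41))) = Add(1005, Rational(-117, 41)) = Rational(41088, 41)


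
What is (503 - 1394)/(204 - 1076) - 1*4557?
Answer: -3972813/872 ≈ -4556.0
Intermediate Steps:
(503 - 1394)/(204 - 1076) - 1*4557 = -891/(-872) - 4557 = -891*(-1/872) - 4557 = 891/872 - 4557 = -3972813/872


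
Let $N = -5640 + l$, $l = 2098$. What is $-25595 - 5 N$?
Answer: $-7885$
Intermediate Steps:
$N = -3542$ ($N = -5640 + 2098 = -3542$)
$-25595 - 5 N = -25595 - 5 \left(-3542\right) = -25595 - -17710 = -25595 + 17710 = -7885$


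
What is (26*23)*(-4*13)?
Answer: -31096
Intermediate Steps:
(26*23)*(-4*13) = 598*(-52) = -31096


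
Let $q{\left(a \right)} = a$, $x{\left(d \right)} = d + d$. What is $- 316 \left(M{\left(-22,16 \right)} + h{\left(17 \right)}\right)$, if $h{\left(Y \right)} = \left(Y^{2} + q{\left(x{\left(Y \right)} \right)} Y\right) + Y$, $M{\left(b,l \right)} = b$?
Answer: $-272392$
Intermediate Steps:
$x{\left(d \right)} = 2 d$
$h{\left(Y \right)} = Y + 3 Y^{2}$ ($h{\left(Y \right)} = \left(Y^{2} + 2 Y Y\right) + Y = \left(Y^{2} + 2 Y^{2}\right) + Y = 3 Y^{2} + Y = Y + 3 Y^{2}$)
$- 316 \left(M{\left(-22,16 \right)} + h{\left(17 \right)}\right) = - 316 \left(-22 + 17 \left(1 + 3 \cdot 17\right)\right) = - 316 \left(-22 + 17 \left(1 + 51\right)\right) = - 316 \left(-22 + 17 \cdot 52\right) = - 316 \left(-22 + 884\right) = \left(-316\right) 862 = -272392$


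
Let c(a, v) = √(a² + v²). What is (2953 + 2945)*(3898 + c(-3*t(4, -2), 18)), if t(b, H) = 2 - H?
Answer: 22990404 + 35388*√13 ≈ 2.3118e+7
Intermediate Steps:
(2953 + 2945)*(3898 + c(-3*t(4, -2), 18)) = (2953 + 2945)*(3898 + √((-3*(2 - 1*(-2)))² + 18²)) = 5898*(3898 + √((-3*(2 + 2))² + 324)) = 5898*(3898 + √((-3*4)² + 324)) = 5898*(3898 + √((-12)² + 324)) = 5898*(3898 + √(144 + 324)) = 5898*(3898 + √468) = 5898*(3898 + 6*√13) = 22990404 + 35388*√13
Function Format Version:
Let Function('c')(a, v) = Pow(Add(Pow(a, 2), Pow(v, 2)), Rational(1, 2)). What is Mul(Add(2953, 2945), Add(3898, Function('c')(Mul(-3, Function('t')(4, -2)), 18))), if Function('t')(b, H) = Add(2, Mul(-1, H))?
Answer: Add(22990404, Mul(35388, Pow(13, Rational(1, 2)))) ≈ 2.3118e+7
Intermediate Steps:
Mul(Add(2953, 2945), Add(3898, Function('c')(Mul(-3, Function('t')(4, -2)), 18))) = Mul(Add(2953, 2945), Add(3898, Pow(Add(Pow(Mul(-3, Add(2, Mul(-1, -2))), 2), Pow(18, 2)), Rational(1, 2)))) = Mul(5898, Add(3898, Pow(Add(Pow(Mul(-3, Add(2, 2)), 2), 324), Rational(1, 2)))) = Mul(5898, Add(3898, Pow(Add(Pow(Mul(-3, 4), 2), 324), Rational(1, 2)))) = Mul(5898, Add(3898, Pow(Add(Pow(-12, 2), 324), Rational(1, 2)))) = Mul(5898, Add(3898, Pow(Add(144, 324), Rational(1, 2)))) = Mul(5898, Add(3898, Pow(468, Rational(1, 2)))) = Mul(5898, Add(3898, Mul(6, Pow(13, Rational(1, 2))))) = Add(22990404, Mul(35388, Pow(13, Rational(1, 2))))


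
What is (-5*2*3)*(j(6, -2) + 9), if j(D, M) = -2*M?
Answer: -390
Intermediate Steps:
(-5*2*3)*(j(6, -2) + 9) = (-5*2*3)*(-2*(-2) + 9) = (-10*3)*(4 + 9) = -30*13 = -390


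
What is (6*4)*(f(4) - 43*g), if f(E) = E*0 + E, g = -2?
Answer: 2160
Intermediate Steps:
f(E) = E (f(E) = 0 + E = E)
(6*4)*(f(4) - 43*g) = (6*4)*(4 - 43*(-2)) = 24*(4 + 86) = 24*90 = 2160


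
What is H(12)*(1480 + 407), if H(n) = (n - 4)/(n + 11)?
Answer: 15096/23 ≈ 656.35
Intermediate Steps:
H(n) = (-4 + n)/(11 + n)
H(12)*(1480 + 407) = ((-4 + 12)/(11 + 12))*(1480 + 407) = (8/23)*1887 = 15096/23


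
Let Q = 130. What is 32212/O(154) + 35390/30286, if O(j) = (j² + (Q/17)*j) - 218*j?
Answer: -1420447158/558519269 ≈ -2.5432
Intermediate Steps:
O(j) = j² - 3576*j/17 (O(j) = (j² + (130/17)*j) - 218*j = (j² + (130*(1/17))*j) - 218*j = (j² + 130*j/17) - 218*j = j² - 3576*j/17)
32212/O(154) + 35390/30286 = 32212/(((1/17)*154*(-3576 + 17*154))) + 35390/30286 = 32212/(((1/17)*154*(-3576 + 2618))) + 35390*(1/30286) = 32212/(((1/17)*154*(-958))) + 17695/15143 = 32212/(-147532/17) + 17695/15143 = 32212*(-17/147532) + 17695/15143 = -136901/36883 + 17695/15143 = -1420447158/558519269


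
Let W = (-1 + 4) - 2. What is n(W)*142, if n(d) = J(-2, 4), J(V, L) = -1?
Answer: -142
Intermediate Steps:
W = 1 (W = 3 - 2 = 1)
n(d) = -1
n(W)*142 = -1*142 = -142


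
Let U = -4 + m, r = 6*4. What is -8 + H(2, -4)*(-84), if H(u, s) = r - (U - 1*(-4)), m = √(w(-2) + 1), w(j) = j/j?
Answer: -2024 + 84*√2 ≈ -1905.2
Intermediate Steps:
w(j) = 1
m = √2 (m = √(1 + 1) = √2 ≈ 1.4142)
r = 24
U = -4 + √2 ≈ -2.5858
H(u, s) = 24 - √2 (H(u, s) = 24 - ((-4 + √2) - 1*(-4)) = 24 - ((-4 + √2) + 4) = 24 - √2)
-8 + H(2, -4)*(-84) = -8 + (24 - √2)*(-84) = -8 + (-2016 + 84*√2) = -2024 + 84*√2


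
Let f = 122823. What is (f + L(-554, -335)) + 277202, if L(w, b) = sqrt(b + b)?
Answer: 400025 + I*sqrt(670) ≈ 4.0003e+5 + 25.884*I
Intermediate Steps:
L(w, b) = sqrt(2)*sqrt(b) (L(w, b) = sqrt(2*b) = sqrt(2)*sqrt(b))
(f + L(-554, -335)) + 277202 = (122823 + sqrt(2)*sqrt(-335)) + 277202 = (122823 + sqrt(2)*(I*sqrt(335))) + 277202 = (122823 + I*sqrt(670)) + 277202 = 400025 + I*sqrt(670)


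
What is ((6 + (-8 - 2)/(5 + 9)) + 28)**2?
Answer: 54289/49 ≈ 1107.9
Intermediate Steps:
((6 + (-8 - 2)/(5 + 9)) + 28)**2 = ((6 - 10/14) + 28)**2 = ((6 - 10*1/14) + 28)**2 = ((6 - 5/7) + 28)**2 = (37/7 + 28)**2 = (233/7)**2 = 54289/49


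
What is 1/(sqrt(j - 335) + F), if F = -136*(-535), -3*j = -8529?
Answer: 18190/1323503773 - sqrt(627)/2647007546 ≈ 1.3734e-5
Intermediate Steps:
j = 2843 (j = -1/3*(-8529) = 2843)
F = 72760
1/(sqrt(j - 335) + F) = 1/(sqrt(2843 - 335) + 72760) = 1/(sqrt(2508) + 72760) = 1/(2*sqrt(627) + 72760) = 1/(72760 + 2*sqrt(627))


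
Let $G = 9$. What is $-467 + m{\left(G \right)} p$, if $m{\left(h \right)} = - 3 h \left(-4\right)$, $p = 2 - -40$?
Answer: $4069$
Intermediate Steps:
$p = 42$ ($p = 2 + 40 = 42$)
$m{\left(h \right)} = 12 h$
$-467 + m{\left(G \right)} p = -467 + 12 \cdot 9 \cdot 42 = -467 + 108 \cdot 42 = -467 + 4536 = 4069$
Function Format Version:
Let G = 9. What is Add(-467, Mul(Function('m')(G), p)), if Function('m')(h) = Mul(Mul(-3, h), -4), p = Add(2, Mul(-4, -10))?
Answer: 4069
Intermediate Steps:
p = 42 (p = Add(2, 40) = 42)
Function('m')(h) = Mul(12, h)
Add(-467, Mul(Function('m')(G), p)) = Add(-467, Mul(Mul(12, 9), 42)) = Add(-467, Mul(108, 42)) = Add(-467, 4536) = 4069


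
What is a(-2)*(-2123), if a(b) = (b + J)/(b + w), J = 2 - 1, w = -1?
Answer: -2123/3 ≈ -707.67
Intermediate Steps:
J = 1
a(b) = (1 + b)/(-1 + b) (a(b) = (b + 1)/(b - 1) = (1 + b)/(-1 + b))
a(-2)*(-2123) = ((1 - 2)/(-1 - 2))*(-2123) = (-1/(-3))*(-2123) = -⅓*(-1)*(-2123) = (⅓)*(-2123) = -2123/3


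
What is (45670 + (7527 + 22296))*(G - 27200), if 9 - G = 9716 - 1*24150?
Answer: -963064201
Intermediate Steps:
G = 14443 (G = 9 - (9716 - 1*24150) = 9 - (9716 - 24150) = 9 - 1*(-14434) = 9 + 14434 = 14443)
(45670 + (7527 + 22296))*(G - 27200) = (45670 + (7527 + 22296))*(14443 - 27200) = (45670 + 29823)*(-12757) = 75493*(-12757) = -963064201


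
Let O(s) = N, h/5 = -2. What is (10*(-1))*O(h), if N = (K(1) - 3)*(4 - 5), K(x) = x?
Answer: -20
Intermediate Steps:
h = -10 (h = 5*(-2) = -10)
N = 2 (N = (1 - 3)*(4 - 5) = -2*(-1) = 2)
O(s) = 2
(10*(-1))*O(h) = (10*(-1))*2 = -10*2 = -20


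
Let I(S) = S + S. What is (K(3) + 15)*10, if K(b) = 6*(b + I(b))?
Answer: 690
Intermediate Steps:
I(S) = 2*S
K(b) = 18*b (K(b) = 6*(b + 2*b) = 6*(3*b) = 18*b)
(K(3) + 15)*10 = (18*3 + 15)*10 = (54 + 15)*10 = 69*10 = 690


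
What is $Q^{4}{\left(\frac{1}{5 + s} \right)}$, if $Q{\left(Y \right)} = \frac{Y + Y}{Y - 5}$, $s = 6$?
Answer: $\frac{1}{531441} \approx 1.8817 \cdot 10^{-6}$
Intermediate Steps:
$Q{\left(Y \right)} = \frac{2 Y}{-5 + Y}$
$Q^{4}{\left(\frac{1}{5 + s} \right)} = \left(\frac{2}{\left(5 + 6\right) \left(-5 + \frac{1}{5 + 6}\right)}\right)^{4} = \left(\frac{2}{11 \left(-5 + \frac{1}{11}\right)}\right)^{4} = \left(2 \cdot \frac{1}{11} \frac{1}{-5 + \frac{1}{11}}\right)^{4} = \left(2 \cdot \frac{1}{11} \frac{1}{- \frac{54}{11}}\right)^{4} = \left(2 \cdot \frac{1}{11} \left(- \frac{11}{54}\right)\right)^{4} = \left(- \frac{1}{27}\right)^{4} = \frac{1}{531441}$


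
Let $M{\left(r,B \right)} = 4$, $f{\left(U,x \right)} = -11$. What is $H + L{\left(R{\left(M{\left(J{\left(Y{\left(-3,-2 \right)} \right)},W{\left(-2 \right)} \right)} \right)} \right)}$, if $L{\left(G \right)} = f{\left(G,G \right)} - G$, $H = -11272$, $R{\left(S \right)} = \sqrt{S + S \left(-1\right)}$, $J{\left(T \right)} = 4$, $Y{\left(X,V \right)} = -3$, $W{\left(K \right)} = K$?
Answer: $-11283$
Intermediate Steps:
$R{\left(S \right)} = 0$ ($R{\left(S \right)} = \sqrt{S - S} = \sqrt{0} = 0$)
$L{\left(G \right)} = -11 - G$
$H + L{\left(R{\left(M{\left(J{\left(Y{\left(-3,-2 \right)} \right)},W{\left(-2 \right)} \right)} \right)} \right)} = -11272 - 11 = -11283$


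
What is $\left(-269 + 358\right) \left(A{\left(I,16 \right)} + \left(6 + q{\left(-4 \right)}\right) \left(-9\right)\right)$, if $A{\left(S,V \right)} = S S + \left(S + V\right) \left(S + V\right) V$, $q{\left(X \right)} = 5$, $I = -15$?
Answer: $12638$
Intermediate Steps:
$A{\left(S,V \right)} = S^{2} + V \left(S + V\right)^{2}$ ($A{\left(S,V \right)} = S^{2} + \left(S + V\right)^{2} V = S^{2} + V \left(S + V\right)^{2}$)
$\left(-269 + 358\right) \left(A{\left(I,16 \right)} + \left(6 + q{\left(-4 \right)}\right) \left(-9\right)\right) = \left(-269 + 358\right) \left(\left(\left(-15\right)^{2} + 16 \left(-15 + 16\right)^{2}\right) + \left(6 + 5\right) \left(-9\right)\right) = 89 \left(\left(225 + 16 \cdot 1^{2}\right) + 11 \left(-9\right)\right) = 89 \left(\left(225 + 16 \cdot 1\right) - 99\right) = 89 \left(\left(225 + 16\right) - 99\right) = 89 \left(241 - 99\right) = 89 \cdot 142 = 12638$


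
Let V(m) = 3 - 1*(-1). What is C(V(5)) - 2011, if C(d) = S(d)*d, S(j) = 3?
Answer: -1999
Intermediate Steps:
V(m) = 4 (V(m) = 3 + 1 = 4)
C(d) = 3*d
C(V(5)) - 2011 = 3*4 - 2011 = 12 - 2011 = -1999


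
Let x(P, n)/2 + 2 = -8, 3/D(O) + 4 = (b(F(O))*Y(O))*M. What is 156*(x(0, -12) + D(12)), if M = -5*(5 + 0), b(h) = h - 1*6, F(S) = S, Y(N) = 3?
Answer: -708474/227 ≈ -3121.0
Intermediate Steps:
b(h) = -6 + h (b(h) = h - 6 = -6 + h)
M = -25 (M = -5*5 = -25)
D(O) = 3/(446 - 75*O) (D(O) = 3/(-4 + ((-6 + O)*3)*(-25)) = 3/(-4 + (-18 + 3*O)*(-25)) = 3/(-4 + (450 - 75*O)) = 3/(446 - 75*O))
x(P, n) = -20 (x(P, n) = -4 + 2*(-8) = -4 - 16 = -20)
156*(x(0, -12) + D(12)) = 156*(-20 - 3/(-446 + 75*12)) = 156*(-20 - 3/(-446 + 900)) = 156*(-20 - 3/454) = 156*(-9083/454) = -708474/227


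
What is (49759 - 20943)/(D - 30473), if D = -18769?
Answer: -14408/24621 ≈ -0.58519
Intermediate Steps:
(49759 - 20943)/(D - 30473) = (49759 - 20943)/(-18769 - 30473) = 28816/(-49242) = 28816*(-1/49242) = -14408/24621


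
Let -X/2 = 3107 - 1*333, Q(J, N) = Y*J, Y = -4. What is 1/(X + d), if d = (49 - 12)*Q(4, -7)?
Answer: -1/6140 ≈ -0.00016287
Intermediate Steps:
Q(J, N) = -4*J
d = -592 (d = (49 - 12)*(-4*4) = 37*(-16) = -592)
X = -5548 (X = -2*(3107 - 1*333) = -2*(3107 - 333) = -2*2774 = -5548)
1/(X + d) = 1/(-5548 - 592) = 1/(-6140) = -1/6140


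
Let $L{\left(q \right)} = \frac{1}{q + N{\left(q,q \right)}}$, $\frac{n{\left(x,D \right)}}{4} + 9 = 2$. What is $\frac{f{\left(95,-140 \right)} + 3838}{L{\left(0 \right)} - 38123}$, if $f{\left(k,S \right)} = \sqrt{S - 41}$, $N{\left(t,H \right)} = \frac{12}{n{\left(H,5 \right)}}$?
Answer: $- \frac{5757}{57188} - \frac{3 i \sqrt{181}}{114376} \approx -0.10067 - 0.00035288 i$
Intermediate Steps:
$n{\left(x,D \right)} = -28$ ($n{\left(x,D \right)} = -36 + 4 \cdot 2 = -36 + 8 = -28$)
$N{\left(t,H \right)} = - \frac{3}{7}$ ($N{\left(t,H \right)} = \frac{12}{-28} = 12 \left(- \frac{1}{28}\right) = - \frac{3}{7}$)
$f{\left(k,S \right)} = \sqrt{-41 + S}$
$L{\left(q \right)} = \frac{1}{- \frac{3}{7} + q}$ ($L{\left(q \right)} = \frac{1}{q - \frac{3}{7}} = \frac{1}{- \frac{3}{7} + q}$)
$\frac{f{\left(95,-140 \right)} + 3838}{L{\left(0 \right)} - 38123} = \frac{\sqrt{-41 - 140} + 3838}{\frac{7}{-3 + 7 \cdot 0} - 38123} = \frac{\sqrt{-181} + 3838}{\frac{7}{-3 + 0} - 38123} = \frac{i \sqrt{181} + 3838}{\frac{7}{-3} - 38123} = \frac{3838 + i \sqrt{181}}{7 \left(- \frac{1}{3}\right) - 38123} = \frac{3838 + i \sqrt{181}}{- \frac{7}{3} - 38123} = \frac{3838 + i \sqrt{181}}{- \frac{114376}{3}} = \left(3838 + i \sqrt{181}\right) \left(- \frac{3}{114376}\right) = - \frac{5757}{57188} - \frac{3 i \sqrt{181}}{114376}$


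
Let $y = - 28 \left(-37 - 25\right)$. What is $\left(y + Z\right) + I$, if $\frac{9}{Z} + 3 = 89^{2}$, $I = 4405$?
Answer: $\frac{48624447}{7918} \approx 6141.0$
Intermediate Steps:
$Z = \frac{9}{7918}$ ($Z = \frac{9}{-3 + 89^{2}} = \frac{9}{-3 + 7921} = \frac{9}{7918} \approx 0.0011367$)
$y = 1736$ ($y = \left(-28\right) \left(-62\right) = 1736$)
$\left(y + Z\right) + I = \left(1736 + \frac{9}{7918}\right) + 4405 = \frac{13745657}{7918} + 4405 = \frac{48624447}{7918}$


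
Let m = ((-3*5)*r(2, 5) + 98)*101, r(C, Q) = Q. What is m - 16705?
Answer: -14382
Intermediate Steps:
m = 2323 (m = (-3*5*5 + 98)*101 = (-15*5 + 98)*101 = (-75 + 98)*101 = 23*101 = 2323)
m - 16705 = 2323 - 16705 = -14382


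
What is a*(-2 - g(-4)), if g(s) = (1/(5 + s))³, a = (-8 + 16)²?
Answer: -192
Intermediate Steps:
a = 64 (a = 8² = 64)
g(s) = (5 + s)⁻³
a*(-2 - g(-4)) = 64*(-2 - 1/(5 - 4)³) = 64*(-2 - 1/1³) = 64*(-2 - 1*1) = 64*(-2 - 1) = 64*(-3) = -192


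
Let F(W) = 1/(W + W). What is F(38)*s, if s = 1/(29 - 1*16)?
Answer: 1/988 ≈ 0.0010121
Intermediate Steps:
F(W) = 1/(2*W)
s = 1/13 (s = 1/(29 - 16) = 1/13 ≈ 0.076923)
F(38)*s = ((½)/38)*(1/13) = ((½)*(1/38))*(1/13) = (1/76)*(1/13) = 1/988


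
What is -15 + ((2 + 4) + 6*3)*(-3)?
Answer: -87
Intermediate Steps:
-15 + ((2 + 4) + 6*3)*(-3) = -15 + (6 + 18)*(-3) = -15 + 24*(-3) = -15 - 72 = -87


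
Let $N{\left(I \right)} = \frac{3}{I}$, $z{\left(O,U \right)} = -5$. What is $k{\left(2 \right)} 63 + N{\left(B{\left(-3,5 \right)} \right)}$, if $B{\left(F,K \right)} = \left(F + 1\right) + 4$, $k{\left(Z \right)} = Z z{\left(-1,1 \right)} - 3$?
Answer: $- \frac{1635}{2} \approx -817.5$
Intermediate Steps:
$k{\left(Z \right)} = -3 - 5 Z$ ($k{\left(Z \right)} = Z \left(-5\right) - 3 = - 5 Z - 3 = -3 - 5 Z$)
$B{\left(F,K \right)} = 5 + F$ ($B{\left(F,K \right)} = \left(1 + F\right) + 4 = 5 + F$)
$k{\left(2 \right)} 63 + N{\left(B{\left(-3,5 \right)} \right)} = \left(-3 - 10\right) 63 + \frac{3}{5 - 3} = \left(-3 - 10\right) 63 + \frac{3}{2} = \left(-13\right) 63 + 3 \cdot \frac{1}{2} = -819 + \frac{3}{2} = - \frac{1635}{2}$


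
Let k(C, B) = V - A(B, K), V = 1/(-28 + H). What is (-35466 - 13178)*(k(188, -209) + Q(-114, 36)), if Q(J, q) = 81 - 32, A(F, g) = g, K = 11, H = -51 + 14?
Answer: -120102036/65 ≈ -1.8477e+6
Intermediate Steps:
H = -37
V = -1/65 (V = 1/(-28 - 37) = 1/(-65) = -1/65 ≈ -0.015385)
Q(J, q) = 49
k(C, B) = -716/65 (k(C, B) = -1/65 - 1*11 = -1/65 - 11 = -716/65)
(-35466 - 13178)*(k(188, -209) + Q(-114, 36)) = (-35466 - 13178)*(-716/65 + 49) = -48644*2469/65 = -120102036/65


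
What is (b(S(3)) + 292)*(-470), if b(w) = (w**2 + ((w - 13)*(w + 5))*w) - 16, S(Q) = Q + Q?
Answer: 70500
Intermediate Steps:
S(Q) = 2*Q
b(w) = -16 + w**2 + w*(-13 + w)*(5 + w) (b(w) = (w**2 + ((-13 + w)*(5 + w))*w) - 16 = (w**2 + w*(-13 + w)*(5 + w)) - 16 = -16 + w**2 + w*(-13 + w)*(5 + w))
(b(S(3)) + 292)*(-470) = ((-16 + (2*3)**3 - 130*3 - 7*(2*3)**2) + 292)*(-470) = ((-16 + 6**3 - 65*6 - 7*6**2) + 292)*(-470) = ((-16 + 216 - 390 - 7*36) + 292)*(-470) = ((-16 + 216 - 390 - 252) + 292)*(-470) = (-442 + 292)*(-470) = -150*(-470) = 70500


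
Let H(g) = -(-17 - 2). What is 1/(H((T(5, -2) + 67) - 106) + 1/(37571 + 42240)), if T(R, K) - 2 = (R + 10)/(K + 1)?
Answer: 79811/1516410 ≈ 0.052632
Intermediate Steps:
T(R, K) = 2 + (10 + R)/(1 + K) (T(R, K) = 2 + (R + 10)/(K + 1) = 2 + (10 + R)/(1 + K))
H(g) = 19 (H(g) = -1*(-19) = 19)
1/(H((T(5, -2) + 67) - 106) + 1/(37571 + 42240)) = 1/(19 + 1/(37571 + 42240)) = 1/(19 + 1/79811) = 1/(1516410/79811) = 79811/1516410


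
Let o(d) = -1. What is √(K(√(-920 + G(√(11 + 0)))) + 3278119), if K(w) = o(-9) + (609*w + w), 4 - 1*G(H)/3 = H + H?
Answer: √(3278118 + 610*I*√2*√(454 + 3*√11)) ≈ 1810.6 + 5.131*I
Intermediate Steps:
G(H) = 12 - 6*H (G(H) = 12 - 3*(H + H) = 12 - 6*H)
K(w) = -1 + 610*w (K(w) = -1 + (609*w + w) = -1 + 610*w)
√(K(√(-920 + G(√(11 + 0)))) + 3278119) = √((-1 + 610*√(-920 + (12 - 6*√(11 + 0)))) + 3278119) = √((-1 + 610*√(-920 + (12 - 6*√11))) + 3278119) = √((-1 + 610*√(-908 - 6*√11)) + 3278119) = √(3278118 + 610*√(-908 - 6*√11))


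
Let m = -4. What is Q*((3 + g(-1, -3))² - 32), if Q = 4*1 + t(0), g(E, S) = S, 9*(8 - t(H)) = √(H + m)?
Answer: -384 + 64*I/9 ≈ -384.0 + 7.1111*I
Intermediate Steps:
t(H) = 8 - √(-4 + H)/9 (t(H) = 8 - √(H - 4)/9 = 8 - √(-4 + H)/9)
Q = 12 - 2*I/9 (Q = 4*1 + (8 - √(-4 + 0)/9) = 4 + (8 - 2*I/9) = 12 - 2*I/9 ≈ 12.0 - 0.22222*I)
Q*((3 + g(-1, -3))² - 32) = (12 - 2*I/9)*((3 - 3)² - 32) = (12 - 2*I/9)*(0² - 32) = (12 - 2*I/9)*(0 - 32) = (12 - 2*I/9)*(-32) = -384 + 64*I/9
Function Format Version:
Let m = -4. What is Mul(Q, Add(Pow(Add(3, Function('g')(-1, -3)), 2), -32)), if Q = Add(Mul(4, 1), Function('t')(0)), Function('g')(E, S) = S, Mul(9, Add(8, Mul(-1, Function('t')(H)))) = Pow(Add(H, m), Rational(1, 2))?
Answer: Add(-384, Mul(Rational(64, 9), I)) ≈ Add(-384.00, Mul(7.1111, I))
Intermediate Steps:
Function('t')(H) = Add(8, Mul(Rational(-1, 9), Pow(Add(-4, H), Rational(1, 2)))) (Function('t')(H) = Add(8, Mul(Rational(-1, 9), Pow(Add(H, -4), Rational(1, 2)))) = Add(8, Mul(Rational(-1, 9), Pow(Add(-4, H), Rational(1, 2)))))
Q = Add(12, Mul(Rational(-2, 9), I)) (Q = Add(Mul(4, 1), Add(8, Mul(Rational(-1, 9), Pow(Add(-4, 0), Rational(1, 2))))) = Add(4, Add(8, Mul(Rational(-1, 9), Pow(-4, Rational(1, 2))))) = Add(4, Add(8, Mul(Rational(-1, 9), Mul(2, I)))) = Add(4, Add(8, Mul(Rational(-2, 9), I))) = Add(12, Mul(Rational(-2, 9), I)) ≈ Add(12.000, Mul(-0.22222, I)))
Mul(Q, Add(Pow(Add(3, Function('g')(-1, -3)), 2), -32)) = Mul(Add(12, Mul(Rational(-2, 9), I)), Add(Pow(Add(3, -3), 2), -32)) = Mul(Add(12, Mul(Rational(-2, 9), I)), Add(Pow(0, 2), -32)) = Mul(Add(12, Mul(Rational(-2, 9), I)), Add(0, -32)) = Mul(Add(12, Mul(Rational(-2, 9), I)), -32) = Add(-384, Mul(Rational(64, 9), I))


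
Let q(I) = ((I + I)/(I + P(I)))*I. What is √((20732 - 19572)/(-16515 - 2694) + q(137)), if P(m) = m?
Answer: √50528755857/19209 ≈ 11.702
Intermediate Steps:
q(I) = I (q(I) = ((I + I)/(I + I))*I = ((2*I)/((2*I)))*I = ((2*I)*(1/(2*I)))*I = 1*I = I)
√((20732 - 19572)/(-16515 - 2694) + q(137)) = √((20732 - 19572)/(-16515 - 2694) + 137) = √(1160/(-19209) + 137) = √(1160*(-1/19209) + 137) = √(-1160/19209 + 137) = √(2630473/19209) = √50528755857/19209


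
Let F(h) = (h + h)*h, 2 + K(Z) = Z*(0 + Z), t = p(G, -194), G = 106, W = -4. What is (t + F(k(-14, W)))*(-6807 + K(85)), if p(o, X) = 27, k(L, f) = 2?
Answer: 14560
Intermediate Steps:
t = 27
K(Z) = -2 + Z² (K(Z) = -2 + Z*(0 + Z) = -2 + Z*Z = -2 + Z²)
F(h) = 2*h² (F(h) = (2*h)*h = 2*h²)
(t + F(k(-14, W)))*(-6807 + K(85)) = (27 + 2*2²)*(-6807 + (-2 + 85²)) = (27 + 2*4)*(-6807 + (-2 + 7225)) = (27 + 8)*(-6807 + 7223) = 35*416 = 14560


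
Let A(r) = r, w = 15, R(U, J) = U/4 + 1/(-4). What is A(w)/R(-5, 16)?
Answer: -10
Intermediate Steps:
R(U, J) = -¼ + U/4 (R(U, J) = U*(¼) + 1*(-¼) = U/4 - ¼ = -¼ + U/4)
A(w)/R(-5, 16) = 15/(-¼ + (¼)*(-5)) = 15/(-¼ - 5/4) = 15/(-3/2) = 15*(-⅔) = -10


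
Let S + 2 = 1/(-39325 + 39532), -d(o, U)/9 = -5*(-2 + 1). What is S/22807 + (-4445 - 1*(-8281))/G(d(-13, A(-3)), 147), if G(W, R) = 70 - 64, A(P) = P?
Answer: 3018323581/4721049 ≈ 639.33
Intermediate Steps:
d(o, U) = -45 (d(o, U) = -(-45)*(-2 + 1) = -(-45)*(-1) = -9*5 = -45)
G(W, R) = 6
S = -413/207 (S = -2 + 1/(-39325 + 39532) = -2 + 1/207 = -413/207 ≈ -1.9952)
S/22807 + (-4445 - 1*(-8281))/G(d(-13, A(-3)), 147) = -413/207/22807 + (-4445 - 1*(-8281))/6 = -413/207*1/22807 + (-4445 + 8281)*(⅙) = -413/4721049 + 3836*(⅙) = -413/4721049 + 1918/3 = 3018323581/4721049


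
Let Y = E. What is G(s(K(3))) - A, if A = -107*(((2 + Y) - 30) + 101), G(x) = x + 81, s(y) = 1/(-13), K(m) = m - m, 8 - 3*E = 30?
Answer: 277183/39 ≈ 7107.3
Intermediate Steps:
E = -22/3 (E = 8/3 - ⅓*30 = 8/3 - 10 = -22/3 ≈ -7.3333)
K(m) = 0
s(y) = -1/13
Y = -22/3 ≈ -7.3333
G(x) = 81 + x
A = -21079/3 (A = -107*(((2 - 22/3) - 30) + 101) = -107*((-16/3 - 30) + 101) = -107*(-106/3 + 101) = -107*197/3 = -21079/3 ≈ -7026.3)
G(s(K(3))) - A = (81 - 1/13) - 1*(-21079/3) = 1052/13 + 21079/3 = 277183/39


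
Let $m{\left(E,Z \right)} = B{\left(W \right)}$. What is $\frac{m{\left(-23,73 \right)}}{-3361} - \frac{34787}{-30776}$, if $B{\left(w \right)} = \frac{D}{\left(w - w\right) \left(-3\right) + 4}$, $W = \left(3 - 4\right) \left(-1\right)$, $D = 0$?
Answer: $\frac{34787}{30776} \approx 1.1303$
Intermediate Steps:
$W = 1$ ($W = \left(-1\right) \left(-1\right) = 1$)
$B{\left(w \right)} = 0$ ($B{\left(w \right)} = \frac{0}{\left(w - w\right) \left(-3\right) + 4} = \frac{0}{0 \left(-3\right) + 4} = \frac{0}{0 + 4} = \frac{0}{4} = 0 \cdot \frac{1}{4} = 0$)
$m{\left(E,Z \right)} = 0$
$\frac{m{\left(-23,73 \right)}}{-3361} - \frac{34787}{-30776} = \frac{0}{-3361} - \frac{34787}{-30776} = 0 \left(- \frac{1}{3361}\right) - - \frac{34787}{30776} = 0 + \frac{34787}{30776} = \frac{34787}{30776}$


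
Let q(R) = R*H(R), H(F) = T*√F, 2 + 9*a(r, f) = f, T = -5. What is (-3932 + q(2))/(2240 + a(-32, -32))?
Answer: -17694/10063 - 45*√2/10063 ≈ -1.7646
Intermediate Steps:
a(r, f) = -2/9 + f/9
H(F) = -5*√F
q(R) = -5*R^(3/2) (q(R) = R*(-5*√R) = -5*R^(3/2))
(-3932 + q(2))/(2240 + a(-32, -32)) = (-3932 - 10*√2)/(2240 + (-2/9 + (⅑)*(-32))) = (-3932 - 10*√2)/(2240 + (-2/9 - 32/9)) = (-3932 - 10*√2)/(2240 - 34/9) = (-3932 - 10*√2)/(20126/9) = (-3932 - 10*√2)*(9/20126) = -17694/10063 - 45*√2/10063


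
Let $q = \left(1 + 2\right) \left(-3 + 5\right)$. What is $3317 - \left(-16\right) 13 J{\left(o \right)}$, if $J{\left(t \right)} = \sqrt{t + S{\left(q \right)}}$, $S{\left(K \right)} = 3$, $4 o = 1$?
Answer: $3317 + 104 \sqrt{13} \approx 3692.0$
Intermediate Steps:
$o = \frac{1}{4}$ ($o = \frac{1}{4} \cdot 1 = \frac{1}{4} \approx 0.25$)
$q = 6$ ($q = 3 \cdot 2 = 6$)
$J{\left(t \right)} = \sqrt{3 + t}$ ($J{\left(t \right)} = \sqrt{t + 3} = \sqrt{3 + t}$)
$3317 - \left(-16\right) 13 J{\left(o \right)} = 3317 - \left(-16\right) 13 \sqrt{3 + \frac{1}{4}} = 3317 - - 208 \sqrt{\frac{13}{4}} = 3317 - - 208 \frac{\sqrt{13}}{2} = 3317 - - 104 \sqrt{13} = 3317 + 104 \sqrt{13}$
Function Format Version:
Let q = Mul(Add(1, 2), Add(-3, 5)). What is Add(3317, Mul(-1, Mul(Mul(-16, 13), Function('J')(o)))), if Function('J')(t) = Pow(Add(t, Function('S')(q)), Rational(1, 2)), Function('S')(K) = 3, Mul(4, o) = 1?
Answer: Add(3317, Mul(104, Pow(13, Rational(1, 2)))) ≈ 3692.0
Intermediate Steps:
o = Rational(1, 4) (o = Mul(Rational(1, 4), 1) = Rational(1, 4) ≈ 0.25000)
q = 6 (q = Mul(3, 2) = 6)
Function('J')(t) = Pow(Add(3, t), Rational(1, 2)) (Function('J')(t) = Pow(Add(t, 3), Rational(1, 2)) = Pow(Add(3, t), Rational(1, 2)))
Add(3317, Mul(-1, Mul(Mul(-16, 13), Function('J')(o)))) = Add(3317, Mul(-1, Mul(Mul(-16, 13), Pow(Add(3, Rational(1, 4)), Rational(1, 2))))) = Add(3317, Mul(-1, Mul(-208, Pow(Rational(13, 4), Rational(1, 2))))) = Add(3317, Mul(-1, Mul(-208, Mul(Rational(1, 2), Pow(13, Rational(1, 2)))))) = Add(3317, Mul(-1, Mul(-104, Pow(13, Rational(1, 2))))) = Add(3317, Mul(104, Pow(13, Rational(1, 2))))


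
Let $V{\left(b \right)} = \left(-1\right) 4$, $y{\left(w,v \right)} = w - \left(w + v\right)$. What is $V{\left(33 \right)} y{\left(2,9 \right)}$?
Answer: $36$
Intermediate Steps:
$y{\left(w,v \right)} = - v$ ($y{\left(w,v \right)} = w - \left(v + w\right) = - v$)
$V{\left(b \right)} = -4$
$V{\left(33 \right)} y{\left(2,9 \right)} = - 4 \left(\left(-1\right) 9\right) = \left(-4\right) \left(-9\right) = 36$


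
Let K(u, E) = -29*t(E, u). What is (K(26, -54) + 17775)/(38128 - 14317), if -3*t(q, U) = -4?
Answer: 53209/71433 ≈ 0.74488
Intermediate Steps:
t(q, U) = 4/3 (t(q, U) = -1/3*(-4) = 4/3)
K(u, E) = -116/3 (K(u, E) = -29*4/3 = -116/3)
(K(26, -54) + 17775)/(38128 - 14317) = (-116/3 + 17775)/(38128 - 14317) = (53209/3)/23811 = (53209/3)*(1/23811) = 53209/71433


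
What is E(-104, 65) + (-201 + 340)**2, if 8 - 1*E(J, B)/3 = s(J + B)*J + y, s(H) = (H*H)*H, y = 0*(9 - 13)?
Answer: -18488183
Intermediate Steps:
y = 0 (y = 0*(-4) = 0)
s(H) = H**3 (s(H) = H**2*H = H**3)
E(J, B) = 24 - 3*J*(B + J)**3 (E(J, B) = 24 - 3*((J + B)**3*J + 0) = 24 - 3*((B + J)**3*J + 0) = 24 - 3*(J*(B + J)**3 + 0) = 24 - 3*J*(B + J)**3)
E(-104, 65) + (-201 + 340)**2 = (24 - 3*(-104)*(65 - 104)**3) + (-201 + 340)**2 = (24 - 3*(-104)*(-39)**3) + 139**2 = (24 - 3*(-104)*(-59319)) + 19321 = (24 - 18507528) + 19321 = -18507504 + 19321 = -18488183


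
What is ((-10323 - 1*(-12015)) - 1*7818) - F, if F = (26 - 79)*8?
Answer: -5702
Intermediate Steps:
F = -424 (F = -53*8 = -424)
((-10323 - 1*(-12015)) - 1*7818) - F = ((-10323 - 1*(-12015)) - 1*7818) - 1*(-424) = ((-10323 + 12015) - 7818) + 424 = (1692 - 7818) + 424 = -6126 + 424 = -5702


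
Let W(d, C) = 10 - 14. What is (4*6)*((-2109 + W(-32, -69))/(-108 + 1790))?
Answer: -25356/841 ≈ -30.150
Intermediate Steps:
W(d, C) = -4
(4*6)*((-2109 + W(-32, -69))/(-108 + 1790)) = (4*6)*((-2109 - 4)/(-108 + 1790)) = 24*(-2113/1682) = -25356/841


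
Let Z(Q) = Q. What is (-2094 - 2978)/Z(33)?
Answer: -5072/33 ≈ -153.70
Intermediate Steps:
(-2094 - 2978)/Z(33) = (-2094 - 2978)/33 = -5072*1/33 = -5072/33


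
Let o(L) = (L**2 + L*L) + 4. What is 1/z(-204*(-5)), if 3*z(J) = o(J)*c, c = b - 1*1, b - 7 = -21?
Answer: -1/10404020 ≈ -9.6117e-8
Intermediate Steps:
b = -14 (b = 7 - 21 = -14)
c = -15 (c = -14 - 1*1 = -14 - 1 = -15)
o(L) = 4 + 2*L**2 (o(L) = (L**2 + L**2) + 4 = 2*L**2 + 4 = 4 + 2*L**2)
z(J) = -20 - 10*J**2 (z(J) = ((4 + 2*J**2)*(-15))/3 = (-60 - 30*J**2)/3 = -20 - 10*J**2)
1/z(-204*(-5)) = 1/(-20 - 10*(-204*(-5))**2) = 1/(-20 - 10*1020**2) = 1/(-20 - 10*1040400) = 1/(-20 - 10404000) = 1/(-10404020) = -1/10404020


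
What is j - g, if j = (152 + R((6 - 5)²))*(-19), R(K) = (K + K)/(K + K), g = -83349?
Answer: 80442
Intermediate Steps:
R(K) = 1 (R(K) = (2*K)/((2*K)) = (2*K)*(1/(2*K)) = 1)
j = -2907 (j = (152 + 1)*(-19) = 153*(-19) = -2907)
j - g = -2907 - 1*(-83349) = -2907 + 83349 = 80442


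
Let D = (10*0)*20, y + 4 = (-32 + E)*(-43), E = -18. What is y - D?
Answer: 2146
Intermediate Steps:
y = 2146 (y = -4 + (-32 - 18)*(-43) = -4 - 50*(-43) = -4 + 2150 = 2146)
D = 0 (D = 0*20 = 0)
y - D = 2146 - 1*0 = 2146 + 0 = 2146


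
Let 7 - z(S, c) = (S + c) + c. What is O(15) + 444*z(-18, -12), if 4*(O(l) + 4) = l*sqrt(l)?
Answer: 21752 + 15*sqrt(15)/4 ≈ 21767.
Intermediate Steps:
z(S, c) = 7 - S - 2*c (z(S, c) = 7 - ((S + c) + c) = 7 - (S + 2*c) = 7 + (-S - 2*c) = 7 - S - 2*c)
O(l) = -4 + l**(3/2)/4 (O(l) = -4 + (l*sqrt(l))/4 = -4 + l**(3/2)/4)
O(15) + 444*z(-18, -12) = (-4 + 15**(3/2)/4) + 444*(7 - 1*(-18) - 2*(-12)) = (-4 + (15*sqrt(15))/4) + 444*(7 + 18 + 24) = (-4 + 15*sqrt(15)/4) + 444*49 = (-4 + 15*sqrt(15)/4) + 21756 = 21752 + 15*sqrt(15)/4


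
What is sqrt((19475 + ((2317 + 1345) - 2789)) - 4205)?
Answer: sqrt(16143) ≈ 127.06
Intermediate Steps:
sqrt((19475 + ((2317 + 1345) - 2789)) - 4205) = sqrt((19475 + (3662 - 2789)) - 4205) = sqrt((19475 + 873) - 4205) = sqrt(20348 - 4205) = sqrt(16143)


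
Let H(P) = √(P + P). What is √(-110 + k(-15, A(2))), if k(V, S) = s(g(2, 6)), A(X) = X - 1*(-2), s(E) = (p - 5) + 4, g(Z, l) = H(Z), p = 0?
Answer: I*√111 ≈ 10.536*I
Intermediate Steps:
H(P) = √2*√P (H(P) = √(2*P) = √2*√P)
g(Z, l) = √2*√Z
s(E) = -1 (s(E) = (0 - 5) + 4 = -5 + 4 = -1)
A(X) = 2 + X (A(X) = X + 2 = 2 + X)
k(V, S) = -1
√(-110 + k(-15, A(2))) = √(-110 - 1) = √(-111) = I*√111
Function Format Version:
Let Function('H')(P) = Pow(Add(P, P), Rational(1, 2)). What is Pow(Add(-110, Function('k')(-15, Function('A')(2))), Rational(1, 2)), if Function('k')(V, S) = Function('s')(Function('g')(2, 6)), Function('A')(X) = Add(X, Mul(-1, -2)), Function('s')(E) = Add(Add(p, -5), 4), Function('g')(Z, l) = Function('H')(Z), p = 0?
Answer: Mul(I, Pow(111, Rational(1, 2))) ≈ Mul(10.536, I)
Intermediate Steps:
Function('H')(P) = Mul(Pow(2, Rational(1, 2)), Pow(P, Rational(1, 2))) (Function('H')(P) = Pow(Mul(2, P), Rational(1, 2)) = Mul(Pow(2, Rational(1, 2)), Pow(P, Rational(1, 2))))
Function('g')(Z, l) = Mul(Pow(2, Rational(1, 2)), Pow(Z, Rational(1, 2)))
Function('s')(E) = -1 (Function('s')(E) = Add(Add(0, -5), 4) = Add(-5, 4) = -1)
Function('A')(X) = Add(2, X) (Function('A')(X) = Add(X, 2) = Add(2, X))
Function('k')(V, S) = -1
Pow(Add(-110, Function('k')(-15, Function('A')(2))), Rational(1, 2)) = Pow(Add(-110, -1), Rational(1, 2)) = Pow(-111, Rational(1, 2)) = Mul(I, Pow(111, Rational(1, 2)))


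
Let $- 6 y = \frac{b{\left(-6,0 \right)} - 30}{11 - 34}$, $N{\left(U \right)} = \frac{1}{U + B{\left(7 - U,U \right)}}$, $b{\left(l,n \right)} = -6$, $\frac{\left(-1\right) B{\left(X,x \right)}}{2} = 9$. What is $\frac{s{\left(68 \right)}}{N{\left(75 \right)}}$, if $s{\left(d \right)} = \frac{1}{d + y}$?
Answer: $\frac{69}{82} \approx 0.84146$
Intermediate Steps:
$B{\left(X,x \right)} = -18$ ($B{\left(X,x \right)} = \left(-2\right) 9 = -18$)
$N{\left(U \right)} = \frac{1}{-18 + U}$ ($N{\left(U \right)} = \frac{1}{U - 18} = \frac{1}{-18 + U}$)
$y = - \frac{6}{23}$ ($y = - \frac{\left(-6 - 30\right) \frac{1}{11 - 34}}{6} = - \frac{\left(-36\right) \frac{1}{-23}}{6} = - \frac{\left(-36\right) \left(- \frac{1}{23}\right)}{6} = \left(- \frac{1}{6}\right) \frac{36}{23} = - \frac{6}{23} \approx -0.26087$)
$s{\left(d \right)} = \frac{1}{- \frac{6}{23} + d}$ ($s{\left(d \right)} = \frac{1}{d - \frac{6}{23}} = \frac{1}{- \frac{6}{23} + d}$)
$\frac{s{\left(68 \right)}}{N{\left(75 \right)}} = \frac{23 \frac{1}{-6 + 23 \cdot 68}}{\frac{1}{-18 + 75}} = \frac{23 \frac{1}{-6 + 1564}}{\frac{1}{57}} = \frac{23}{1558} \frac{1}{\frac{1}{57}} = 23 \cdot \frac{1}{1558} \cdot 57 = \frac{23}{1558} \cdot 57 = \frac{69}{82}$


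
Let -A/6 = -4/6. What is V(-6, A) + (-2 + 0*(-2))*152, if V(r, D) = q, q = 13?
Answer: -291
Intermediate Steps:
A = 4 (A = -6*(-4)/6 = -(-4) = -6*(-⅔) = 4)
V(r, D) = 13
V(-6, A) + (-2 + 0*(-2))*152 = 13 + (-2 + 0*(-2))*152 = 13 + (-2 + 0)*152 = 13 - 2*152 = 13 - 304 = -291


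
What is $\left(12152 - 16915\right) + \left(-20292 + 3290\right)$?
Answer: $-21765$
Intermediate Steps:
$\left(12152 - 16915\right) + \left(-20292 + 3290\right) = \left(12152 - 16915\right) - 17002 = -4763 - 17002 = -21765$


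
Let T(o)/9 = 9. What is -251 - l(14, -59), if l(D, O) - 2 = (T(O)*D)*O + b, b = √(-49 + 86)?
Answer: 66653 - √37 ≈ 66647.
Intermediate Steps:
T(o) = 81 (T(o) = 9*9 = 81)
b = √37 ≈ 6.0828
l(D, O) = 2 + √37 + 81*D*O (l(D, O) = 2 + ((81*D)*O + √37) = 2 + (81*D*O + √37) = 2 + (√37 + 81*D*O) = 2 + √37 + 81*D*O)
-251 - l(14, -59) = -251 - (2 + √37 + 81*14*(-59)) = -251 - (2 + √37 - 66906) = -251 - (-66904 + √37) = -251 + (66904 - √37) = 66653 - √37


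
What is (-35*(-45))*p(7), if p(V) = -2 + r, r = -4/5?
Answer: -4410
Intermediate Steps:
r = -⅘ (r = -4*⅕ = -⅘ ≈ -0.80000)
p(V) = -14/5 (p(V) = -2 - ⅘ = -14/5)
(-35*(-45))*p(7) = -35*(-45)*(-14/5) = 1575*(-14/5) = -4410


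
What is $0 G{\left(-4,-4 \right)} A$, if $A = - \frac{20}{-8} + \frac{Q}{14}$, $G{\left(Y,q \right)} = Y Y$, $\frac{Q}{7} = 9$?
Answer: $0$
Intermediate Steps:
$Q = 63$ ($Q = 7 \cdot 9 = 63$)
$G{\left(Y,q \right)} = Y^{2}$
$A = 7$ ($A = - \frac{20}{-8} + \frac{63}{14} = \left(-20\right) \left(- \frac{1}{8}\right) + 63 \cdot \frac{1}{14} = \frac{5}{2} + \frac{9}{2} = 7$)
$0 G{\left(-4,-4 \right)} A = 0 \left(-4\right)^{2} \cdot 7 = 0 \cdot 16 \cdot 7 = 0 \cdot 7 = 0$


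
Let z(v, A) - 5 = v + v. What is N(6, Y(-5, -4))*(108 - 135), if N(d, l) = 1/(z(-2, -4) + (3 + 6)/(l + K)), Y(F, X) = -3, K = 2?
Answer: 27/8 ≈ 3.3750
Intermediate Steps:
z(v, A) = 5 + 2*v (z(v, A) = 5 + (v + v) = 5 + 2*v)
N(d, l) = 1/(1 + 9/(2 + l)) (N(d, l) = 1/((5 + 2*(-2)) + (3 + 6)/(l + 2)) = 1/((5 - 4) + 9/(2 + l)) = 1/(1 + 9/(2 + l)))
N(6, Y(-5, -4))*(108 - 135) = ((2 - 3)/(11 - 3))*(108 - 135) = (-1/8)*(-27) = ((⅛)*(-1))*(-27) = -⅛*(-27) = 27/8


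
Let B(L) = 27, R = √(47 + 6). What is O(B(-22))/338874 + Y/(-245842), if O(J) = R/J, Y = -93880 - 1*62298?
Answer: 78089/122921 + √53/9149598 ≈ 0.63528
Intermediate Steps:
Y = -156178 (Y = -93880 - 62298 = -156178)
R = √53 ≈ 7.2801
O(J) = √53/J
O(B(-22))/338874 + Y/(-245842) = (√53/27)/338874 - 156178/(-245842) = (√53*(1/27))*(1/338874) - 156178*(-1/245842) = (√53/27)*(1/338874) + 78089/122921 = √53/9149598 + 78089/122921 = 78089/122921 + √53/9149598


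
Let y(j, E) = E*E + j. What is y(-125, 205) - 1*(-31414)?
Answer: 73314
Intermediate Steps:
y(j, E) = j + E² (y(j, E) = E² + j = j + E²)
y(-125, 205) - 1*(-31414) = (-125 + 205²) - 1*(-31414) = (-125 + 42025) + 31414 = 41900 + 31414 = 73314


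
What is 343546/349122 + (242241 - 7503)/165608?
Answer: 34711541501/14454349044 ≈ 2.4015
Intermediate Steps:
343546/349122 + (242241 - 7503)/165608 = 343546*(1/349122) + 234738*(1/165608) = 171773/174561 + 117369/82804 = 34711541501/14454349044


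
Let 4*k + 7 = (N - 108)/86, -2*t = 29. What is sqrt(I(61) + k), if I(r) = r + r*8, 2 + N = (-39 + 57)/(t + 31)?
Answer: sqrt(489459454)/946 ≈ 23.387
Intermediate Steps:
t = -29/2 (t = -1/2*29 = -29/2 ≈ -14.500)
N = -10/11 (N = -2 + (-39 + 57)/(-29/2 + 31) = -2 + 18/(33/2) = -2 + 18*(2/33) = -2 + 12/11 = -10/11 ≈ -0.90909)
k = -1955/946 (k = -7/4 + ((-10/11 - 108)/86)/4 = -7/4 + ((1/86)*(-1198/11))/4 = -7/4 + (1/4)*(-599/473) = -7/4 - 599/1892 = -1955/946 ≈ -2.0666)
I(r) = 9*r (I(r) = r + 8*r = 9*r)
sqrt(I(61) + k) = sqrt(9*61 - 1955/946) = sqrt(549 - 1955/946) = sqrt(517399/946) = sqrt(489459454)/946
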